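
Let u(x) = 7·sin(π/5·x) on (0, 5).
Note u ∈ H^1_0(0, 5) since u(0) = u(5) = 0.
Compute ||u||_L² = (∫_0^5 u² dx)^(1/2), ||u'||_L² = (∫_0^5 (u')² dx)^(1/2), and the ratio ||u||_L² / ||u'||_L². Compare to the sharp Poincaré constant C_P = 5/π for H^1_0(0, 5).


||u||_L² / ||u'||_L² = 5/π = C_P.

u(x) = 7·sin(π/5·x), so u'(x) = 7*π*cos(π*x/5)/5.
Writing u(x) = A·sin(kπx/L) with A = 7 and k = 1, use ∫_0^L sin²(kπx/L) dx = L/2 and ∫_0^L cos²(kπx/L) dx = L/2.
u² = 49·sin²(π/5·x) and (u')² = 49*π^2/25·cos²(π/5·x), and each of sin², cos² integrates to L/2 = 5/2 over (0, 5).
∫_0^5 u² dx = 245/2, so ||u||_L² = 7*sqrt(10)/2.
∫_0^5 (u')² dx = 49*π^2/10, so ||u'||_L² = 7*sqrt(10)*π/10.
Ratio ||u||_L² / ||u'||_L² = 5/π.
Sharp Poincaré constant on H^1_0(0, 5) is C_P = L/π = 5/π, achieved by sin(π/5·x).
This is the k = 1 eigenfunction (up to amplitude), so the ratio equals the sharp Poincaré constant exactly.


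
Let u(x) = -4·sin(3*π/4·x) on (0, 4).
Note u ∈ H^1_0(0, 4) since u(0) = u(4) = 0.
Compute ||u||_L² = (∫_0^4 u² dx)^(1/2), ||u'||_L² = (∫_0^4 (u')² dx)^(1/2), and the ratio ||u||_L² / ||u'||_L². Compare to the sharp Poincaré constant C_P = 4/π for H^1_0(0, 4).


||u||_L² / ||u'||_L² = 4/(3*π) < C_P = 4/π.

u(x) = -4·sin(3*π/4·x), so u'(x) = -3*π*cos(3*π*x/4).
Writing u(x) = A·sin(kπx/L) with A = -4 and k = 3, use ∫_0^L sin²(kπx/L) dx = L/2 and ∫_0^L cos²(kπx/L) dx = L/2.
u² = 16·sin²(3*π/4·x) and (u')² = 9*π^2·cos²(3*π/4·x), and each of sin², cos² integrates to L/2 = 2 over (0, 4).
∫_0^4 u² dx = 32, so ||u||_L² = 4*sqrt(2).
∫_0^4 (u')² dx = 18*π^2, so ||u'||_L² = 3*sqrt(2)*π.
Ratio ||u||_L² / ||u'||_L² = 4/(3*π).
Sharp Poincaré constant on H^1_0(0, 4) is C_P = L/π = 4/π, achieved by sin(π/4·x).
This is the k = 3 harmonic; the ratio L/(kπ) is strictly less than C_P = L/π, consistent with the sharp inequality ||u||_L² ≤ C_P ||u'||_L².


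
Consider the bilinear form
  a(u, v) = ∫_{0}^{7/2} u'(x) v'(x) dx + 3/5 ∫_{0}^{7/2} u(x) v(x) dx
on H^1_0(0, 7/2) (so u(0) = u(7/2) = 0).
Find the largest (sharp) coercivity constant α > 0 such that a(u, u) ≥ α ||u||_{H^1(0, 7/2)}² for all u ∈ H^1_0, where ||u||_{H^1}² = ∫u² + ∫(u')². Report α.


α = (147 + 20*π^2)/(5*(4*π^2 + 49))

Coercivity of a(·,·) on H^1_0(0, 7/2) means a(u, u) ≥ α ||u||_{H^1}² for every u ∈ H^1_0.
The interval has length L = 7/2, and Poincaré/coercivity depend only on L. Here a(u, u) = ∫(u')² + (3/5)·∫u².
Here 0 < c = 3/5 < 1. The condition a(u,u) ≥ α||u||_{H^1}² reads (1−α)∫(u')² ≥ (α−c)∫u². Any admissible α is ≤ 1 (rapidly oscillating u have ∫u²/∫(u')² → 0), and α = 1 would force 0 ≥ (1−c)∫u², impossible since c < 1; so 1−α > 0. By the sharp Poincaré inequality on H^1_0 of an interval of length L, ∫(u')² ≥ (π/L)²∫u² with equality for the first sine mode sin(π(x−x₀)/L) (x₀ the left endpoint), so the inequality holds for all u iff (1−α)(π/L)² ≥ α − c, i.e. α ≤ ((π/L)² + c)/((π/L)² + 1) = (1 + c(L/π)²)/(1 + (L/π)²). With (π/L)² = 4*π^2/49 and c = 3/5, the largest admissible constant is α = ((π/L)² + c)/((π/L)² + 1).
Simplifying, α = (147 + 20*π^2)/(5*(4*π^2 + 49)).


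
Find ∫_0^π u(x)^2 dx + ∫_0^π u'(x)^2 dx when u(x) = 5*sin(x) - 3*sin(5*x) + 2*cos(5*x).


||u||_{H^1(0,π)}^2 = 194*π

u'(x) = -10*sin(5*x) + 5*cos(x) - 15*cos(5*x).
Expand u² and (u')² and integrate term by term on (0, π), using: for integers n ≥ 1, ∫_0^π sin²(nx) dx = ∫_0^π cos²(nx) dx = π/2; for n ≠ n', ∫_0^π sin(nx)sin(n'x) dx = ∫_0^π cos(nx)cos(n'x) dx = 0; and by product-to-sum, ∫_0^π sin(nx)cos(n'x) dx = ½∫_0^π [sin((n+n')x) + sin((n−n')x)] dx, which is 0 when n+n' is even and 2n/(n²−n'²) when n+n' is odd (it need not vanish on (0, π)).
  u² squared terms: (-3)²·∫sin(5x)² dx = 9·π/2 = 9*π/2;  (2)²·∫cos(5x)² dx = 4·π/2 = 2*π;  (5)²·∫sin(x)² dx = 25·π/2 = 25*π/2.
  u² cross terms: 2·(-3)·(2)·∫sin(5x)·cos(5x) dx = -12·(0) = 0;  2·(-3)·(5)·∫sin(5x)·sin(x) dx = -30·(0) = 0;  2·(2)·(5)·∫cos(5x)·sin(x) dx = 20·(0) = 0.
  So ∫_0^π u² dx = 9*π/2 + 2*π + 25*π/2 + 0 + 0 + 0 = 19*π.
  (u')² squared terms: (-15)²·∫cos(5x)² dx = 225·π/2 = 225*π/2;  (-10)²·∫sin(5x)² dx = 100·π/2 = 50*π;  (5)²·∫cos(x)² dx = 25·π/2 = 25*π/2.
  (u')² cross terms: 2·(-15)·(-10)·∫cos(5x)·sin(5x) dx = 300·(0) = 0;  2·(-15)·(5)·∫cos(5x)·cos(x) dx = -150·(0) = 0;  2·(-10)·(5)·∫sin(5x)·cos(x) dx = -100·(0) = 0.
  So ∫_0^π (u')² dx = 225*π/2 + 50*π + 25*π/2 + 0 + 0 + 0 = 175*π.
||u||_{H^1}^2 = (19*π) + (175*π) = 194*π.


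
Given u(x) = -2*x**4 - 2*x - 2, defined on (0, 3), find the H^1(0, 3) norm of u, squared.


||u||_{H^1}^2 = 1079688/35

The H^1 norm (squared) on an interval (0, L) is
  ||u||_{H^1}^2 = ∫_0^L u(x)^2 dx + ∫_0^L u'(x)^2 dx.
Compute u'(x) = -8*x**3 - 2.
Then u(x)^2 = 4*x**8 + 8*x**5 + 8*x**4 + 4*x**2 + 8*x + 4 and u'(x)^2 = 64*x**6 + 32*x**3 + 4.
Integrate each monomial from 0 to 3 using ∫_0^3 c·x^n dx = c·3^(n+1)/(n+1):
  ∫_0^3 u(x)^2 dx = ∫_0^3 (4*x^8 + 8*x^5 + 8*x^4 + 4*x^2 + 8*x + 4) dx. Term by term:
    ∫_0^3 4*x^8 dx = 8748;  ∫_0^3 8*x^5 dx = 972;  ∫_0^3 8*x^4 dx = 1944/5;
    ∫_0^3 4*x^2 dx = 36;  ∫_0^3 8*x dx = 36;  ∫_0^3 4 dx = 12.
  Sum: 8748 + 972 + 1944/5 + 36 + 36 + 12 = 50964/5.
  ∫_0^3 u'(x)^2 dx = ∫_0^3 (64*x^6 + 32*x^3 + 4) dx. Term by term:
    ∫_0^3 64*x^6 dx = 139968/7;  ∫_0^3 32*x^3 dx = 648;  ∫_0^3 4 dx = 12.
  Sum: 139968/7 + 648 + 12 = 144588/7.
Adding: ||u||_{H^1}^2 = 50964/5 + 144588/7 = 1079688/35.


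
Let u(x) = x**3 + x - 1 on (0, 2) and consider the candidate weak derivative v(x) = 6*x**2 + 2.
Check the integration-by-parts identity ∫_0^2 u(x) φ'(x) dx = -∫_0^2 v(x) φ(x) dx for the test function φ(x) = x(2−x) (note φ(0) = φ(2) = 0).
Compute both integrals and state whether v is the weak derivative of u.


LHS = -92/15, RHS = -184/15. No, v is not the weak derivative of u.

u(x) = x**3 + x - 1, classical derivative u'(x) = 3*x**2 + 1.
φ(x) = x(2−x), so φ'(x) = 2 - 2*x.
Note φ(0) = φ(2) = 0, so the boundary term u·φ vanishes.
LHS = ∫_0^2 u(x) φ'(x) dx = ∫_0^2 (-2*x^4 + 2*x^3 - 2*x^2 + 4*x - 2) dx. Term by term:
  ∫_0^2 -2*x^4 dx = -64/5;  ∫_0^2 2*x^3 dx = 8;  ∫_0^2 -2*x^2 dx = -16/3;
  ∫_0^2 4*x dx = 8;  ∫_0^2 -2 dx = -4.
Sum: -64/5 + 8 − 16/3 + 8 − 4 = -92/15.
So LHS = -92/15.
∫_0^2 v(x) φ(x) dx = ∫_0^2 (-6*x^4 + 12*x^3 - 2*x^2 + 4*x) dx. Term by term:
  ∫_0^2 -6*x^4 dx = -192/5;  ∫_0^2 12*x^3 dx = 48;  ∫_0^2 -2*x^2 dx = -16/3;
  ∫_0^2 4*x dx = 8.
Sum: -192/5 + 48 − 16/3 + 8 = 184/15.
So RHS = -∫_0^2 v(x) φ(x) dx = -184/15.
LHS − RHS = 92/15 ≠ 0, so the identity fails.
(For a valid weak derivative the identity must hold for EVERY test function, in particular this one. The failure shows v is NOT the weak derivative of u.)
Correct weak derivative would be u'(x) = 3*x**2 + 1.


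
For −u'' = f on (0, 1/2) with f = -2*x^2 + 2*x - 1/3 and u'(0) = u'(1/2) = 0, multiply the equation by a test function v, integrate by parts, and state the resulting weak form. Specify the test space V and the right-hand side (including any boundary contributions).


V = H^1(0, 1/2) (no boundary constraint on v; u is determined up to an additive constant); weak form: ∫_0^1/2 u'v' dx = ∫_0^1/2 (-2*x^2 + 2*x - 1/3) v dx for all v ∈ V.

Multiply both sides by a test function v and integrate from 0 to 1/2:
  ∫_0^1/2 −u''(x) v(x) dx = ∫_0^1/2 f(x) v(x) dx.
Integrate the LHS by parts once:
  ∫_0^1/2 −u'' v dx = −[u'(x) v(x)]_0^1/2 + ∫_0^1/2 u'(x) v'(x) dx.
Thus ∫_0^1/2 u'(x) v'(x) dx = ∫_0^1/2 f(x) v(x) dx + [u'(x) v(x)]_0^1/2.
Choose V so that boundary terms are either known or forced to vanish.
u has homogeneous Neumann: u'(0) = u'(1/2) = 0. So [u' v]_0^1/2 = 0·v(1/2) − 0·v(0) = 0 for any v; take V = H^1(0, 1/2).
Weak formulation: find u (satisfying any essential BC) such that ∫_0^1/2 u'(x) v'(x) dx = ∫_0^1/2 f v dx for all v ∈ V (homogeneous Neumann, so boundary terms vanish).
Substituting f(x) = -2*x^2 + 2*x - 1/3, the right-hand side is ∫_0^1/2 (-2*x^2 + 2*x - 1/3) v dx.
Compatibility check (pure Neumann): taking v ≡ 1 ∈ V gives 0 = ∫_0^1/2 f dx + (0) − (0), i.e. ∫_0^1/2 f dx must equal u'(0) − u'(1/2) = 0. Indeed ∫_0^1/2 (-2*x^2 + 2*x - 1/3) dx = 0, so the data are compatible. The solution is then unique only up to an additive constant (fix it e.g. by requiring ∫_0^1/2 u dx = 0).


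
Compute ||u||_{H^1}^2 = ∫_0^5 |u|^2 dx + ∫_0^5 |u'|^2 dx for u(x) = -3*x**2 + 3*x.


||u||_{H^1}^2 = 8565/2

The H^1 norm (squared) on an interval (0, L) is
  ||u||_{H^1}^2 = ∫_0^L u(x)^2 dx + ∫_0^L u'(x)^2 dx.
Compute u'(x) = 3 - 6*x.
Then u(x)^2 = 9*x**4 - 18*x**3 + 9*x**2 and u'(x)^2 = 36*x**2 - 36*x + 9.
Integrate each monomial from 0 to 5 using ∫_0^5 c·x^n dx = c·5^(n+1)/(n+1):
  ∫_0^5 u(x)^2 dx = ∫_0^5 (9*x^4 - 18*x^3 + 9*x^2) dx. Term by term:
    ∫_0^5 9*x^4 dx = 5625;  ∫_0^5 -18*x^3 dx = -5625/2;  ∫_0^5 9*x^2 dx = 375.
  Sum: 5625 − 5625/2 + 375 = 6375/2.
  ∫_0^5 u'(x)^2 dx = ∫_0^5 (36*x^2 - 36*x + 9) dx. Term by term:
    ∫_0^5 36*x^2 dx = 1500;  ∫_0^5 -36*x dx = -450;  ∫_0^5 9 dx = 45.
  Sum: 1500 − 450 + 45 = 1095.
Adding: ||u||_{H^1}^2 = 6375/2 + 1095 = 8565/2.


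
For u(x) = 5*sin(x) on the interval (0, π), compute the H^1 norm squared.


||u||_{H^1(0,π)}^2 = 25*π

u'(x) = 5*cos(x).
Expand u² and (u')² and integrate term by term on (0, π), using: for integers n ≥ 1, ∫_0^π sin²(nx) dx = ∫_0^π cos²(nx) dx = π/2; for n ≠ n', ∫_0^π sin(nx)sin(n'x) dx = ∫_0^π cos(nx)cos(n'x) dx = 0; and by product-to-sum, ∫_0^π sin(nx)cos(n'x) dx = ½∫_0^π [sin((n+n')x) + sin((n−n')x)] dx, which is 0 when n+n' is even and 2n/(n²−n'²) when n+n' is odd (it need not vanish on (0, π)).
  u² squared terms: (5)²·∫sin(x)² dx = 25·π/2 = 25*π/2.
  So ∫_0^π u² dx = 25*π/2.
  (u')² squared terms: (5)²·∫cos(x)² dx = 25·π/2 = 25*π/2.
  So ∫_0^π (u')² dx = 25*π/2.
||u||_{H^1}^2 = (25*π/2) + (25*π/2) = 25*π.


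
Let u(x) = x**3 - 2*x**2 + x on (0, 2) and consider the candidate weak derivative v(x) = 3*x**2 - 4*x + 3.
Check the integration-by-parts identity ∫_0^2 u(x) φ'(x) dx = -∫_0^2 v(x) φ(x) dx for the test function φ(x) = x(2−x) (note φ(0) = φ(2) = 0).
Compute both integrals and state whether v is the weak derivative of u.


LHS = -4/5, RHS = -52/15. No, v is not the weak derivative of u.

u(x) = x**3 - 2*x**2 + x, classical derivative u'(x) = 3*x**2 - 4*x + 1.
φ(x) = x(2−x), so φ'(x) = 2 - 2*x.
Note φ(0) = φ(2) = 0, so the boundary term u·φ vanishes.
LHS = ∫_0^2 u(x) φ'(x) dx = ∫_0^2 (-2*x^4 + 6*x^3 - 6*x^2 + 2*x) dx. Term by term:
  ∫_0^2 -2*x^4 dx = -64/5;  ∫_0^2 6*x^3 dx = 24;  ∫_0^2 -6*x^2 dx = -16;
  ∫_0^2 2*x dx = 4.
Sum: -64/5 + 24 − 16 + 4 = -4/5.
So LHS = -4/5.
∫_0^2 v(x) φ(x) dx = ∫_0^2 (-3*x^4 + 10*x^3 - 11*x^2 + 6*x) dx. Term by term:
  ∫_0^2 -3*x^4 dx = -96/5;  ∫_0^2 10*x^3 dx = 40;  ∫_0^2 -11*x^2 dx = -88/3;
  ∫_0^2 6*x dx = 12.
Sum: -96/5 + 40 − 88/3 + 12 = 52/15.
So RHS = -∫_0^2 v(x) φ(x) dx = -52/15.
LHS − RHS = 8/3 ≠ 0, so the identity fails.
(For a valid weak derivative the identity must hold for EVERY test function, in particular this one. The failure shows v is NOT the weak derivative of u.)
Correct weak derivative would be u'(x) = 3*x**2 - 4*x + 1.


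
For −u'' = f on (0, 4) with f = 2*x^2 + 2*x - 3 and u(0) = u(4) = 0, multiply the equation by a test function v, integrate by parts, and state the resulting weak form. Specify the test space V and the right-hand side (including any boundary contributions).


V = H^1_0(0, 4) (so v(0) = v(4) = 0); weak form: ∫_0^4 u'v' dx = ∫_0^4 (2*x^2 + 2*x - 3) v dx for all v ∈ V.

Multiply both sides by a test function v and integrate from 0 to 4:
  ∫_0^4 −u''(x) v(x) dx = ∫_0^4 f(x) v(x) dx.
Integrate the LHS by parts once:
  ∫_0^4 −u'' v dx = −[u'(x) v(x)]_0^4 + ∫_0^4 u'(x) v'(x) dx.
Thus ∫_0^4 u'(x) v'(x) dx = ∫_0^4 f(x) v(x) dx + [u'(x) v(x)]_0^4.
Choose V so that boundary terms are either known or forced to vanish.
u is Dirichlet: u(0) = u(4) = 0. Let V = H^1_0(0, 4); then v(0) = v(4) = 0, and [u' v]_0^4 = 0.
Weak formulation: find u (satisfying any essential BC) such that ∫_0^4 u'(x) v'(x) dx = ∫_0^4 f v dx for all v ∈ V.
Substituting f(x) = 2*x^2 + 2*x - 3, the right-hand side is ∫_0^4 (2*x^2 + 2*x - 3) v dx.


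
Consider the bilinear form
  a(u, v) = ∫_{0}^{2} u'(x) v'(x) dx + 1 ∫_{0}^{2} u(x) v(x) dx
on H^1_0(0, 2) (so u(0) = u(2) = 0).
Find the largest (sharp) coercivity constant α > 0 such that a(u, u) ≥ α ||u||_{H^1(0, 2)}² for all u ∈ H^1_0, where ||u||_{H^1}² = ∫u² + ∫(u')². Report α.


α = 1

Coercivity of a(·,·) on H^1_0(0, 2) means a(u, u) ≥ α ||u||_{H^1}² for every u ∈ H^1_0.
The interval has length L = 2, and Poincaré/coercivity depend only on L. Here a(u, u) = ∫(u')² + (1)·∫u².
Here c = 1 ≥ 1, so a(u,u) = ∫(u')² + c∫u² ≥ ∫(u')² + ∫u² = ||u||_{H^1}², i.e. α = 1 works. No larger α is possible: a(u,u) ≥ α||u||_{H^1}² means (1−α)∫(u')² ≥ (α−c)∫u², and for the modes u_n = sin(nπ(x−x₀)/L) (x₀ the left endpoint) one has ∫u_n²/∫(u_n')² = (L/(nπ))² → 0, so a(u_n,u_n)/||u_n||_{H^1}² → 1. Hence the optimal constant is α = 1.
Therefore α = 1.


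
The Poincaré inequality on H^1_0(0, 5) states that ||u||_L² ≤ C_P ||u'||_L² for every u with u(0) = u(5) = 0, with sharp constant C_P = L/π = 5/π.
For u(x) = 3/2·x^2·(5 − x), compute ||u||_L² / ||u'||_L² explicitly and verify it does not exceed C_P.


||u||_L² / ||u'||_L² = 5*sqrt(14)/14 < C_P = 5/π.

u(x) = 3/2·x^2·(5 − x), so u'(x) = 3*x*(10 - 3*x)/2.
u(x) = 3/2·x^2·(5 − x) vanishes at x = 0 and x = 5, so u ∈ H^1_0(0, 5). Differentiate via the product rule and integrate the resulting polynomials term by term.
  ∫_0^5 u² dx = ∫_0^5 (9*x^6/4 - 45*x^5/2 + 225*x^4/4) dx. Term by term:
    ∫_0^5 9*x^6/4 dx = 703125/28;  ∫_0^5 -45*x^5/2 dx = -234375/4;  ∫_0^5 225*x^4/4 dx = 140625/4.
  Sum: 703125/28 − 234375/4 + 140625/4 = 46875/28.
  ∫_0^5 (u')² dx = ∫_0^5 (81*x^4/4 - 135*x^3 + 225*x^2) dx. Term by term:
    ∫_0^5 81*x^4/4 dx = 50625/4;  ∫_0^5 -135*x^3 dx = -84375/4;  ∫_0^5 225*x^2 dx = 9375.
  Sum: 50625/4 − 84375/4 + 9375 = 1875/2.
∫_0^5 u² dx = 46875/28, so ||u||_L² = 125*sqrt(21)/14.
∫_0^5 (u')² dx = 1875/2, so ||u'||_L² = 25*sqrt(6)/2.
Ratio ||u||_L² / ||u'||_L² = 5*sqrt(14)/14.
Sharp Poincaré constant on H^1_0(0, 5) is C_P = L/π = 5/π, achieved by sin(π/5·x).
A polynomial bump cannot attain the sharp Poincaré constant (only the first sine eigenfunction does), so the ratio is strictly less than C_P, consistent with ||u||_L² ≤ C_P ||u'||_L².


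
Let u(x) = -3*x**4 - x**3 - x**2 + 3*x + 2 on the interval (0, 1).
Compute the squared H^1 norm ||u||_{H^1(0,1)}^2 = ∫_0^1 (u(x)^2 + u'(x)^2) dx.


||u||_{H^1}^2 = 2785/84

The H^1 norm (squared) on an interval (0, L) is
  ||u||_{H^1}^2 = ∫_0^L u(x)^2 dx + ∫_0^L u'(x)^2 dx.
Compute u'(x) = -12*x**3 - 3*x**2 - 2*x + 3.
Then u(x)^2 = 9*x**8 + 6*x**7 + 7*x**6 - 16*x**5 - 17*x**4 - 10*x**3 + 5*x**2 + 12*x + 4 and u'(x)^2 = 144*x**6 + 72*x**5 + 57*x**4 - 60*x**3 - 14*x**2 - 12*x + 9.
Integrate each monomial from 0 to 1 using ∫_0^1 c·x^n dx = c·1^(n+1)/(n+1):
  ∫_0^1 u(x)^2 dx = ∫_0^1 (9*x^8 + 6*x^7 + 7*x^6 - 16*x^5 - 17*x^4 - 10*x^3 + 5*x^2 + 12*x + 4) dx. Term by term:
    ∫_0^1 9*x^8 dx = 1;  ∫_0^1 6*x^7 dx = 3/4;  ∫_0^1 7*x^6 dx = 1;
    ∫_0^1 -16*x^5 dx = -8/3;  ∫_0^1 -17*x^4 dx = -17/5;  ∫_0^1 -10*x^3 dx = -5/2;
    ∫_0^1 5*x^2 dx = 5/3;  ∫_0^1 12*x dx = 6;  ∫_0^1 4 dx = 4.
  Sum: 1 + 3/4 + 1 − 8/3 − 17/5 − 5/2 + 5/3 + 6 + 4 = 117/20.
  ∫_0^1 u'(x)^2 dx = ∫_0^1 (144*x^6 + 72*x^5 + 57*x^4 - 60*x^3 - 14*x^2 - 12*x + 9) dx. Term by term:
    ∫_0^1 144*x^6 dx = 144/7;  ∫_0^1 72*x^5 dx = 12;  ∫_0^1 57*x^4 dx = 57/5;
    ∫_0^1 -60*x^3 dx = -15;  ∫_0^1 -14*x^2 dx = -14/3;  ∫_0^1 -12*x dx = -6;
    ∫_0^1 9 dx = 9.
  Sum: 144/7 + 12 + 57/5 − 15 − 14/3 − 6 + 9 = 2867/105.
Adding: ||u||_{H^1}^2 = 117/20 + 2867/105 = 2785/84.


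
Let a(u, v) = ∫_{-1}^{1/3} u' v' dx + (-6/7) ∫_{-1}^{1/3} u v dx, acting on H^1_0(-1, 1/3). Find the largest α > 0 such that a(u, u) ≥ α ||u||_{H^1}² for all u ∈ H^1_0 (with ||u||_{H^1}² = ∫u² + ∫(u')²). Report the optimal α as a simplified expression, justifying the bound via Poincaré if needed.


α = 3*(-32 + 21*π^2)/(7*(16 + 9*π^2))

Coercivity of a(·,·) on H^1_0(-1, 1/3) means a(u, u) ≥ α ||u||_{H^1}² for every u ∈ H^1_0.
The interval has length L = 4/3, and Poincaré/coercivity depend only on L. Here a(u, u) = ∫(u')² + (-6/7)·∫u².
Here c = -6/7 < 0 with |c| < (π/L)² = 9*π^2/16, so coercivity still holds. The condition a(u,u) ≥ α||u||_{H^1}² reads (1−α)∫(u')² ≥ (α−c)∫u². Any admissible α is ≤ 1 (rapidly oscillating u have ∫u²/∫(u')² → 0), and α = 1 would force 0 ≥ (1−c)∫u², impossible since c < 1; so 1−α > 0. By the sharp Poincaré inequality on H^1_0 of an interval of length L, ∫(u')² ≥ (π/L)²∫u² with equality for the first sine mode sin(π(x−x₀)/L) (x₀ the left endpoint), so the inequality holds for all u iff (1−α)(π/L)² ≥ α − c, i.e. α ≤ ((π/L)² + c)/((π/L)² + 1) = (1 + c(L/π)²)/(1 + (L/π)²). (Direct route, valid since c ≤ 0: Poincaré gives c∫u² ≥ c(L/π)²∫(u')², so a(u,u) ≥ (1 + c(L/π)²)∫(u')², while ||u||_{H^1}² ≤ (1 + (L/π)²)∫(u')²; dividing yields the same α.) With (π/L)² = 9*π^2/16 and c = -6/7, the largest admissible constant is α = ((π/L)² + c)/((π/L)² + 1).
Simplifying, α = 3*(-32 + 21*π^2)/(7*(16 + 9*π^2)).


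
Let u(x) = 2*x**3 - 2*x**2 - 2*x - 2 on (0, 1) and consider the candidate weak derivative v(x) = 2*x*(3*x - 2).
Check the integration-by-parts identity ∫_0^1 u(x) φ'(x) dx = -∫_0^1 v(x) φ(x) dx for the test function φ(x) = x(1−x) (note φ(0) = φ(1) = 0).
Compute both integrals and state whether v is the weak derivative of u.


LHS = 11/30, RHS = 1/30. No, v is not the weak derivative of u.

u(x) = 2*x**3 - 2*x**2 - 2*x - 2, classical derivative u'(x) = 6*x**2 - 4*x - 2.
φ(x) = x(1−x), so φ'(x) = 1 - 2*x.
Note φ(0) = φ(1) = 0, so the boundary term u·φ vanishes.
LHS = ∫_0^1 u(x) φ'(x) dx = ∫_0^1 (-4*x^4 + 6*x^3 + 2*x^2 + 2*x - 2) dx. Term by term:
  ∫_0^1 -4*x^4 dx = -4/5;  ∫_0^1 6*x^3 dx = 3/2;  ∫_0^1 2*x^2 dx = 2/3;
  ∫_0^1 2*x dx = 1;  ∫_0^1 -2 dx = -2.
Sum: -4/5 + 3/2 + 2/3 + 1 − 2 = 11/30.
So LHS = 11/30.
∫_0^1 v(x) φ(x) dx = ∫_0^1 (-6*x^4 + 10*x^3 - 4*x^2) dx. Term by term:
  ∫_0^1 -6*x^4 dx = -6/5;  ∫_0^1 10*x^3 dx = 5/2;  ∫_0^1 -4*x^2 dx = -4/3.
Sum: -6/5 + 5/2 − 4/3 = -1/30.
So RHS = -∫_0^1 v(x) φ(x) dx = 1/30.
LHS − RHS = 1/3 ≠ 0, so the identity fails.
(For a valid weak derivative the identity must hold for EVERY test function, in particular this one. The failure shows v is NOT the weak derivative of u.)
Correct weak derivative would be u'(x) = 6*x**2 - 4*x - 2.


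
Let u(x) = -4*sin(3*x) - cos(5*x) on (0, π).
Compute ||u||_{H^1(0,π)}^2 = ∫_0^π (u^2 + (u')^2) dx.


||u||_{H^1(0,π)}^2 = 93*π

u'(x) = 5*sin(5*x) - 12*cos(3*x).
Expand u² and (u')² and integrate term by term on (0, π), using: for integers n ≥ 1, ∫_0^π sin²(nx) dx = ∫_0^π cos²(nx) dx = π/2; for n ≠ n', ∫_0^π sin(nx)sin(n'x) dx = ∫_0^π cos(nx)cos(n'x) dx = 0; and by product-to-sum, ∫_0^π sin(nx)cos(n'x) dx = ½∫_0^π [sin((n+n')x) + sin((n−n')x)] dx, which is 0 when n+n' is even and 2n/(n²−n'²) when n+n' is odd (it need not vanish on (0, π)).
  u² squared terms: (-1)²·∫cos(5x)² dx = 1·π/2 = π/2;  (-4)²·∫sin(3x)² dx = 16·π/2 = 8*π.
  u² cross terms: 2·(-1)·(-4)·∫cos(5x)·sin(3x) dx = 8·(0) = 0.
  So ∫_0^π u² dx = π/2 + 8*π + 0 = 17*π/2.
  (u')² squared terms: (-12)²·∫cos(3x)² dx = 144·π/2 = 72*π;  (5)²·∫sin(5x)² dx = 25·π/2 = 25*π/2.
  (u')² cross terms: 2·(-12)·(5)·∫cos(3x)·sin(5x) dx = -120·(0) = 0.
  So ∫_0^π (u')² dx = 72*π + 25*π/2 + 0 = 169*π/2.
||u||_{H^1}^2 = (17*π/2) + (169*π/2) = 93*π.


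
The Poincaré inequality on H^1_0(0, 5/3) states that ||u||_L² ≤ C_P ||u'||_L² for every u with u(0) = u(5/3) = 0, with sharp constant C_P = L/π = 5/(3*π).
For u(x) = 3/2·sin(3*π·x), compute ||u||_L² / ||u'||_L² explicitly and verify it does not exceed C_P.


||u||_L² / ||u'||_L² = 1/(3*π) < C_P = 5/(3*π).

u(x) = 3/2·sin(3*π·x), so u'(x) = 9*π*cos(3*π*x)/2.
Writing u(x) = A·sin(kπx/L) with A = 3/2 and k = 5, use ∫_0^L sin²(kπx/L) dx = L/2 and ∫_0^L cos²(kπx/L) dx = L/2.
u² = 9/4·sin²(3*π·x) and (u')² = 81*π^2/4·cos²(3*π·x), and each of sin², cos² integrates to L/2 = 5/6 over (0, 5/3).
∫_0^5/3 u² dx = 15/8, so ||u||_L² = sqrt(30)/4.
∫_0^5/3 (u')² dx = 135*π^2/8, so ||u'||_L² = 3*sqrt(30)*π/4.
Ratio ||u||_L² / ||u'||_L² = 1/(3*π).
Sharp Poincaré constant on H^1_0(0, 5/3) is C_P = L/π = 5/(3*π), achieved by sin(3*π/5·x).
This is the k = 5 harmonic; the ratio L/(kπ) is strictly less than C_P = L/π, consistent with the sharp inequality ||u||_L² ≤ C_P ||u'||_L².


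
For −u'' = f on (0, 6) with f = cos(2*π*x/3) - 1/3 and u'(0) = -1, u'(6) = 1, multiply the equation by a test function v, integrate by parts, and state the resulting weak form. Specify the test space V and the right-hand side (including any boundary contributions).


V = H^1(0, 6) (v unrestricted at boundary; u is determined up to an additive constant); weak form: ∫_0^6 u'v' dx = ∫_0^6 (cos(2*π*x/3) - 1/3) v dx + v(6) + v(0) for all v ∈ V.

Multiply both sides by a test function v and integrate from 0 to 6:
  ∫_0^6 −u''(x) v(x) dx = ∫_0^6 f(x) v(x) dx.
Integrate the LHS by parts once:
  ∫_0^6 −u'' v dx = −[u'(x) v(x)]_0^6 + ∫_0^6 u'(x) v'(x) dx.
Thus ∫_0^6 u'(x) v'(x) dx = ∫_0^6 f(x) v(x) dx + [u'(x) v(x)]_0^6.
Choose V so that boundary terms are either known or forced to vanish.
u has inhomogeneous Neumann u'(0) = -1, u'(6) = 1. [u' v]_0^6 = (1)·v(6) − (-1)·v(0) = v(6) + v(0). Take V = H^1(0, 6); boundary term becomes part of RHS.
Weak formulation: find u (satisfying any essential BC) such that ∫_0^6 u'(x) v'(x) dx = ∫_0^6 f v dx + v(6) + v(0) for all v ∈ V (Neumann data are natural BCs: they enter the RHS as boundary terms).
Substituting f(x) = cos(2*π*x/3) - 1/3, the right-hand side is ∫_0^6 (cos(2*π*x/3) - 1/3) v dx + v(6) + v(0).
Compatibility check (pure Neumann): taking v ≡ 1 ∈ V gives 0 = ∫_0^6 f dx + (1) − (-1), i.e. ∫_0^6 f dx must equal u'(0) − u'(6) = -2. Indeed ∫_0^6 (cos(2*π*x/3) - 1/3) dx = -2, so the data are compatible. The solution is then unique only up to an additive constant (fix it e.g. by requiring ∫_0^6 u dx = 0).


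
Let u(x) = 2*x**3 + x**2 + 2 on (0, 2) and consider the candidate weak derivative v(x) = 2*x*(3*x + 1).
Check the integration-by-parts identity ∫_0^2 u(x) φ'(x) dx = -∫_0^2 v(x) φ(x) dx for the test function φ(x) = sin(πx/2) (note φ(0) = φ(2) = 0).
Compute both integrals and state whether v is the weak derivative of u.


LHS = -56/π + 192/π^3, RHS = -56/π + 192/π^3. Yes, v = u' weakly.

u(x) = 2*x**3 + x**2 + 2, classical derivative u'(x) = 6*x**2 + 2*x.
φ(x) = sin(πx/2), so φ'(x) = π*cos(π*x/2)/2.
Note φ(0) = φ(2) = 0, so the boundary term u·φ vanishes.
LHS = ∫_0^2 u(x) φ'(x) dx = ∫_0^2 (π*x^3*cos(π*x/2) + π*x^2*cos(π*x/2)/2 + π*cos(π*x/2)) dx. Term by term:
  ∫_0^2 π*cos(π*x/2) dx = 0;  ∫_0^2 π*x^3*cos(π*x/2) dx = -48/π + 192/π^3;  ∫_0^2 π*x^2*cos(π*x/2)/2 dx = -8/π.
Sum: 0 + -48/π + 192/π^3 − 8/π = -56/π + 192/π^3.
So LHS = -56/π + 192/π^3.
∫_0^2 v(x) φ(x) dx = ∫_0^2 (6*x^2*sin(π*x/2) + 2*x*sin(π*x/2)) dx. Term by term:
  ∫_0^2 2*x*sin(π*x/2) dx = 8/π;  ∫_0^2 6*x^2*sin(π*x/2) dx = -192/π^3 + 48/π.
Sum: 8/π + -192/π^3 + 48/π = -192/π^3 + 56/π.
So RHS = -∫_0^2 v(x) φ(x) dx = -56/π + 192/π^3.
LHS = RHS, so the identity holds for this test φ.
Moreover u is smooth here and v(x) = u'(x) = 6*x**2 + 2*x pointwise, so the identity holds for every test function. Hence v is the weak derivative of u.


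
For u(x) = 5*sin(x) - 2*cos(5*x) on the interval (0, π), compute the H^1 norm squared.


||u||_{H^1(0,π)}^2 = 77*π

u'(x) = 10*sin(5*x) + 5*cos(x).
Expand u² and (u')² and integrate term by term on (0, π), using: for integers n ≥ 1, ∫_0^π sin²(nx) dx = ∫_0^π cos²(nx) dx = π/2; for n ≠ n', ∫_0^π sin(nx)sin(n'x) dx = ∫_0^π cos(nx)cos(n'x) dx = 0; and by product-to-sum, ∫_0^π sin(nx)cos(n'x) dx = ½∫_0^π [sin((n+n')x) + sin((n−n')x)] dx, which is 0 when n+n' is even and 2n/(n²−n'²) when n+n' is odd (it need not vanish on (0, π)).
  u² squared terms: (-2)²·∫cos(5x)² dx = 4·π/2 = 2*π;  (5)²·∫sin(x)² dx = 25·π/2 = 25*π/2.
  u² cross terms: 2·(-2)·(5)·∫cos(5x)·sin(x) dx = -20·(0) = 0.
  So ∫_0^π u² dx = 2*π + 25*π/2 + 0 = 29*π/2.
  (u')² squared terms: (5)²·∫cos(x)² dx = 25·π/2 = 25*π/2;  (10)²·∫sin(5x)² dx = 100·π/2 = 50*π.
  (u')² cross terms: 2·(5)·(10)·∫cos(x)·sin(5x) dx = 100·(0) = 0.
  So ∫_0^π (u')² dx = 25*π/2 + 50*π + 0 = 125*π/2.
||u||_{H^1}^2 = (29*π/2) + (125*π/2) = 77*π.


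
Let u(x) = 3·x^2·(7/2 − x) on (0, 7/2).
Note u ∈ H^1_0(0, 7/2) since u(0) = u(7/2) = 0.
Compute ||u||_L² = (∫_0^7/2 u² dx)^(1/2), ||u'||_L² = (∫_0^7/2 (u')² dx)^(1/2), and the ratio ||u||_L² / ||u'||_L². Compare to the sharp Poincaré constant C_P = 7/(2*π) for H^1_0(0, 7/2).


||u||_L² / ||u'||_L² = sqrt(14)/4 < C_P = 7/(2*π).

u(x) = 3·x^2·(7/2 − x), so u'(x) = 3*x*(7 - 3*x).
u(x) = 3·x^2·(7/2 − x) vanishes at x = 0 and x = 7/2, so u ∈ H^1_0(0, 7/2). Differentiate via the product rule and integrate the resulting polynomials term by term.
  ∫_0^7/2 u² dx = ∫_0^7/2 (9*x^6 - 63*x^5 + 441*x^4/4) dx. Term by term:
    ∫_0^7/2 9*x^6 dx = 1058841/128;  ∫_0^7/2 -63*x^5 dx = -2470629/128;  ∫_0^7/2 441*x^4/4 dx = 7411887/640.
  Sum: 1058841/128 − 2470629/128 + 7411887/640 = 352947/640.
  ∫_0^7/2 (u')² dx = ∫_0^7/2 (81*x^4 - 378*x^3 + 441*x^2) dx. Term by term:
    ∫_0^7/2 81*x^4 dx = 1361367/160;  ∫_0^7/2 -378*x^3 dx = -453789/32;  ∫_0^7/2 441*x^2 dx = 50421/8.
  Sum: 1361367/160 − 453789/32 + 50421/8 = 50421/80.
∫_0^7/2 u² dx = 352947/640, so ||u||_L² = 343*sqrt(30)/80.
∫_0^7/2 (u')² dx = 50421/80, so ||u'||_L² = 49*sqrt(105)/20.
Ratio ||u||_L² / ||u'||_L² = sqrt(14)/4.
Sharp Poincaré constant on H^1_0(0, 7/2) is C_P = L/π = 7/(2*π), achieved by sin(2*π/7·x).
A polynomial bump cannot attain the sharp Poincaré constant (only the first sine eigenfunction does), so the ratio is strictly less than C_P, consistent with ||u||_L² ≤ C_P ||u'||_L².


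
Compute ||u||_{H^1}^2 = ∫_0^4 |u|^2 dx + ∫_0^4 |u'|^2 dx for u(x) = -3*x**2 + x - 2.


||u||_{H^1}^2 = 35948/15

The H^1 norm (squared) on an interval (0, L) is
  ||u||_{H^1}^2 = ∫_0^L u(x)^2 dx + ∫_0^L u'(x)^2 dx.
Compute u'(x) = 1 - 6*x.
Then u(x)^2 = 9*x**4 - 6*x**3 + 13*x**2 - 4*x + 4 and u'(x)^2 = 36*x**2 - 12*x + 1.
Integrate each monomial from 0 to 4 using ∫_0^4 c·x^n dx = c·4^(n+1)/(n+1):
  ∫_0^4 u(x)^2 dx = ∫_0^4 (9*x^4 - 6*x^3 + 13*x^2 - 4*x + 4) dx. Term by term:
    ∫_0^4 9*x^4 dx = 9216/5;  ∫_0^4 -6*x^3 dx = -384;  ∫_0^4 13*x^2 dx = 832/3;
    ∫_0^4 -4*x dx = -32;  ∫_0^4 4 dx = 16.
  Sum: 9216/5 − 384 + 832/3 − 32 + 16 = 25808/15.
  ∫_0^4 u'(x)^2 dx = ∫_0^4 (36*x^2 - 12*x + 1) dx. Term by term:
    ∫_0^4 36*x^2 dx = 768;  ∫_0^4 -12*x dx = -96;  ∫_0^4 1 dx = 4.
  Sum: 768 − 96 + 4 = 676.
Adding: ||u||_{H^1}^2 = 25808/15 + 676 = 35948/15.


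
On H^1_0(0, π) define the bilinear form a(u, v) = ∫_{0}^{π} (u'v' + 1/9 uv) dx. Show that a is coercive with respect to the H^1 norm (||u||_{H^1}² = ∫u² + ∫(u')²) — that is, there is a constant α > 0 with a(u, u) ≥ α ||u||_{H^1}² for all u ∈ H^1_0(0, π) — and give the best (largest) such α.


α = 5/9

Coercivity of a(·,·) on H^1_0(0, π) means a(u, u) ≥ α ||u||_{H^1}² for every u ∈ H^1_0.
The interval has length L = π, and Poincaré/coercivity depend only on L. Here a(u, u) = ∫(u')² + (1/9)·∫u².
Here 0 < c = 1/9 < 1. The condition a(u,u) ≥ α||u||_{H^1}² reads (1−α)∫(u')² ≥ (α−c)∫u². Any admissible α is ≤ 1 (rapidly oscillating u have ∫u²/∫(u')² → 0), and α = 1 would force 0 ≥ (1−c)∫u², impossible since c < 1; so 1−α > 0. By the sharp Poincaré inequality on H^1_0 of an interval of length L, ∫(u')² ≥ (π/L)²∫u² with equality for the first sine mode sin(π(x−x₀)/L) (x₀ the left endpoint), so the inequality holds for all u iff (1−α)(π/L)² ≥ α − c, i.e. α ≤ ((π/L)² + c)/((π/L)² + 1) = (1 + c(L/π)²)/(1 + (L/π)²). With (π/L)² = 1 and c = 1/9, the largest admissible constant is α = ((π/L)² + c)/((π/L)² + 1).
Simplifying, α = 5/9.


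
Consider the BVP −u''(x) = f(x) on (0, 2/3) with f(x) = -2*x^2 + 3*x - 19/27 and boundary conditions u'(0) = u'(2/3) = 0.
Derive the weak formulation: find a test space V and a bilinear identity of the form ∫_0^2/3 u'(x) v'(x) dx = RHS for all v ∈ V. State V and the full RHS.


V = H^1(0, 2/3) (no boundary constraint on v; u is determined up to an additive constant); weak form: ∫_0^2/3 u'v' dx = ∫_0^2/3 (-2*x^2 + 3*x - 19/27) v dx for all v ∈ V.

Multiply both sides by a test function v and integrate from 0 to 2/3:
  ∫_0^2/3 −u''(x) v(x) dx = ∫_0^2/3 f(x) v(x) dx.
Integrate the LHS by parts once:
  ∫_0^2/3 −u'' v dx = −[u'(x) v(x)]_0^2/3 + ∫_0^2/3 u'(x) v'(x) dx.
Thus ∫_0^2/3 u'(x) v'(x) dx = ∫_0^2/3 f(x) v(x) dx + [u'(x) v(x)]_0^2/3.
Choose V so that boundary terms are either known or forced to vanish.
u has homogeneous Neumann: u'(0) = u'(2/3) = 0. So [u' v]_0^2/3 = 0·v(2/3) − 0·v(0) = 0 for any v; take V = H^1(0, 2/3).
Weak formulation: find u (satisfying any essential BC) such that ∫_0^2/3 u'(x) v'(x) dx = ∫_0^2/3 f v dx for all v ∈ V (homogeneous Neumann, so boundary terms vanish).
Substituting f(x) = -2*x^2 + 3*x - 19/27, the right-hand side is ∫_0^2/3 (-2*x^2 + 3*x - 19/27) v dx.
Compatibility check (pure Neumann): taking v ≡ 1 ∈ V gives 0 = ∫_0^2/3 f dx + (0) − (0), i.e. ∫_0^2/3 f dx must equal u'(0) − u'(2/3) = 0. Indeed ∫_0^2/3 (-2*x^2 + 3*x - 19/27) dx = 0, so the data are compatible. The solution is then unique only up to an additive constant (fix it e.g. by requiring ∫_0^2/3 u dx = 0).


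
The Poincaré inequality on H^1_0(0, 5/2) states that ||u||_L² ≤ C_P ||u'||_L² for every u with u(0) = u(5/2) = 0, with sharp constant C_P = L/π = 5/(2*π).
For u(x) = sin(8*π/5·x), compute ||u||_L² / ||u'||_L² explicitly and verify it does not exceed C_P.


||u||_L² / ||u'||_L² = 5/(8*π) < C_P = 5/(2*π).

u(x) = sin(8*π/5·x), so u'(x) = 8*π*cos(8*π*x/5)/5.
Writing u(x) = A·sin(kπx/L) with A = 1 and k = 4, use ∫_0^L sin²(kπx/L) dx = L/2 and ∫_0^L cos²(kπx/L) dx = L/2.
u² = 1·sin²(8*π/5·x) and (u')² = 64*π^2/25·cos²(8*π/5·x), and each of sin², cos² integrates to L/2 = 5/4 over (0, 5/2).
∫_0^5/2 u² dx = 5/4, so ||u||_L² = sqrt(5)/2.
∫_0^5/2 (u')² dx = 16*π^2/5, so ||u'||_L² = 4*sqrt(5)*π/5.
Ratio ||u||_L² / ||u'||_L² = 5/(8*π).
Sharp Poincaré constant on H^1_0(0, 5/2) is C_P = L/π = 5/(2*π), achieved by sin(2*π/5·x).
This is the k = 4 harmonic; the ratio L/(kπ) is strictly less than C_P = L/π, consistent with the sharp inequality ||u||_L² ≤ C_P ||u'||_L².


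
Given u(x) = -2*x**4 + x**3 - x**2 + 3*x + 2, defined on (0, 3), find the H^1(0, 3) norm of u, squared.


||u||_{H^1}^2 = 143238/7

The H^1 norm (squared) on an interval (0, L) is
  ||u||_{H^1}^2 = ∫_0^L u(x)^2 dx + ∫_0^L u'(x)^2 dx.
Compute u'(x) = -8*x**3 + 3*x**2 - 2*x + 3.
Then u(x)^2 = 4*x**8 - 4*x**7 + 5*x**6 - 14*x**5 - x**4 - 2*x**3 + 5*x**2 + 12*x + 4 and u'(x)^2 = 64*x**6 - 48*x**5 + 41*x**4 - 60*x**3 + 22*x**2 - 12*x + 9.
Integrate each monomial from 0 to 3 using ∫_0^3 c·x^n dx = c·3^(n+1)/(n+1):
  ∫_0^3 u(x)^2 dx = ∫_0^3 (4*x^8 - 4*x^7 + 5*x^6 - 14*x^5 - x^4 - 2*x^3 + 5*x^2 + 12*x + 4) dx. Term by term:
    ∫_0^3 4*x^8 dx = 8748;  ∫_0^3 -4*x^7 dx = -6561/2;  ∫_0^3 5*x^6 dx = 10935/7;
    ∫_0^3 -14*x^5 dx = -1701;  ∫_0^3 -x^4 dx = -243/5;  ∫_0^3 -2*x^3 dx = -81/2;
    ∫_0^3 5*x^2 dx = 45;  ∫_0^3 12*x dx = 54;  ∫_0^3 4 dx = 12.
  Sum: 8748 − 6561/2 + 10935/7 − 1701 − 243/5 − 81/2 + 45 + 54 + 12 = 187269/35.
  ∫_0^3 u'(x)^2 dx = ∫_0^3 (64*x^6 - 48*x^5 + 41*x^4 - 60*x^3 + 22*x^2 - 12*x + 9) dx. Term by term:
    ∫_0^3 64*x^6 dx = 139968/7;  ∫_0^3 -48*x^5 dx = -5832;  ∫_0^3 41*x^4 dx = 9963/5;
    ∫_0^3 -60*x^3 dx = -1215;  ∫_0^3 22*x^2 dx = 198;  ∫_0^3 -12*x dx = -54;
    ∫_0^3 9 dx = 27.
  Sum: 139968/7 − 5832 + 9963/5 − 1215 + 198 − 54 + 27 = 528921/35.
Adding: ||u||_{H^1}^2 = 187269/35 + 528921/35 = 143238/7.


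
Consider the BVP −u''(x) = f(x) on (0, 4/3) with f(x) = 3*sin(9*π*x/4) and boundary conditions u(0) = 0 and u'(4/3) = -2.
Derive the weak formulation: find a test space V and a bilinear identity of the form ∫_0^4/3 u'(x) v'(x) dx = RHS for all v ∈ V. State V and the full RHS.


V = {v ∈ H^1(0, 4/3) : v(0) = 0} (test functions vanish at x = 0 where u is specified); weak form: ∫_0^4/3 u'v' dx = ∫_0^4/3 (3*sin(9*π*x/4)) v dx − 2·v(4/3) for all v ∈ V.

Multiply both sides by a test function v and integrate from 0 to 4/3:
  ∫_0^4/3 −u''(x) v(x) dx = ∫_0^4/3 f(x) v(x) dx.
Integrate the LHS by parts once:
  ∫_0^4/3 −u'' v dx = −[u'(x) v(x)]_0^4/3 + ∫_0^4/3 u'(x) v'(x) dx.
Thus ∫_0^4/3 u'(x) v'(x) dx = ∫_0^4/3 f(x) v(x) dx + [u'(x) v(x)]_0^4/3.
Choose V so that boundary terms are either known or forced to vanish.
Mixed BC: u(0) = 0 (Dirichlet) and u'(4/3) = -2 (Neumann). Define V = {v ∈ H^1(0, 4/3) : v(0) = 0}. Then [u' v]_0^4/3 = u'(4/3)·v(4/3) − u'(0)·0 = − 2·v(4/3).
Weak formulation: find u (satisfying any essential BC) such that ∫_0^4/3 u'(x) v'(x) dx = ∫_0^4/3 f v dx − 2·v(4/3) for all v ∈ V (Dirichlet at 0 absorbed into V; Neumann datum at x = 4/3 contributes the boundary term).
Substituting f(x) = 3*sin(9*π*x/4), the right-hand side is ∫_0^4/3 (3*sin(9*π*x/4)) v dx − 2·v(4/3).


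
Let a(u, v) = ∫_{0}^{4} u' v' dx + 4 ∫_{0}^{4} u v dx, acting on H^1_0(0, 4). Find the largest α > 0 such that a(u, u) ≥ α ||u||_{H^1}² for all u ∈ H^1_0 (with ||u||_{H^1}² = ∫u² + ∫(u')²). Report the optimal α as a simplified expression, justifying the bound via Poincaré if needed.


α = 1

Coercivity of a(·,·) on H^1_0(0, 4) means a(u, u) ≥ α ||u||_{H^1}² for every u ∈ H^1_0.
The interval has length L = 4, and Poincaré/coercivity depend only on L. Here a(u, u) = ∫(u')² + (4)·∫u².
Here c = 4 ≥ 1, so a(u,u) = ∫(u')² + c∫u² ≥ ∫(u')² + ∫u² = ||u||_{H^1}², i.e. α = 1 works. No larger α is possible: a(u,u) ≥ α||u||_{H^1}² means (1−α)∫(u')² ≥ (α−c)∫u², and for the modes u_n = sin(nπ(x−x₀)/L) (x₀ the left endpoint) one has ∫u_n²/∫(u_n')² = (L/(nπ))² → 0, so a(u_n,u_n)/||u_n||_{H^1}² → 1. Hence the optimal constant is α = 1.
Therefore α = 1.


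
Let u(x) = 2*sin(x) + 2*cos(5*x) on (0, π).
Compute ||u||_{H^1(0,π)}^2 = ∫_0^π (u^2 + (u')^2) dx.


||u||_{H^1(0,π)}^2 = 56*π

u'(x) = -10*sin(5*x) + 2*cos(x).
Expand u² and (u')² and integrate term by term on (0, π), using: for integers n ≥ 1, ∫_0^π sin²(nx) dx = ∫_0^π cos²(nx) dx = π/2; for n ≠ n', ∫_0^π sin(nx)sin(n'x) dx = ∫_0^π cos(nx)cos(n'x) dx = 0; and by product-to-sum, ∫_0^π sin(nx)cos(n'x) dx = ½∫_0^π [sin((n+n')x) + sin((n−n')x)] dx, which is 0 when n+n' is even and 2n/(n²−n'²) when n+n' is odd (it need not vanish on (0, π)).
  u² squared terms: (2)²·∫cos(5x)² dx = 4·π/2 = 2*π;  (2)²·∫sin(x)² dx = 4·π/2 = 2*π.
  u² cross terms: 2·(2)·(2)·∫cos(5x)·sin(x) dx = 8·(0) = 0.
  So ∫_0^π u² dx = 2*π + 2*π + 0 = 4*π.
  (u')² squared terms: (-10)²·∫sin(5x)² dx = 100·π/2 = 50*π;  (2)²·∫cos(x)² dx = 4·π/2 = 2*π.
  (u')² cross terms: 2·(-10)·(2)·∫sin(5x)·cos(x) dx = -40·(0) = 0.
  So ∫_0^π (u')² dx = 50*π + 2*π + 0 = 52*π.
||u||_{H^1}^2 = (4*π) + (52*π) = 56*π.


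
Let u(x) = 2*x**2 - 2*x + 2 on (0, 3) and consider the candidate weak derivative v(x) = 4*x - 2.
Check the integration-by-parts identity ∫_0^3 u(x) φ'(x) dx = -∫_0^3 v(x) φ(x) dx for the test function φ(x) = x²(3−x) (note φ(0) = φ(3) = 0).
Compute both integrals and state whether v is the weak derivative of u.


LHS = -351/10, RHS = -351/10. Yes, v = u' weakly.

u(x) = 2*x**2 - 2*x + 2, classical derivative u'(x) = 4*x - 2.
φ(x) = x²(3−x), so φ'(x) = 3*x*(2 - x).
Note φ(0) = φ(3) = 0, so the boundary term u·φ vanishes.
LHS = ∫_0^3 u(x) φ'(x) dx = ∫_0^3 (-6*x^4 + 18*x^3 - 18*x^2 + 12*x) dx. Term by term:
  ∫_0^3 -6*x^4 dx = -1458/5;  ∫_0^3 18*x^3 dx = 729/2;  ∫_0^3 -18*x^2 dx = -162;
  ∫_0^3 12*x dx = 54.
Sum: -1458/5 + 729/2 − 162 + 54 = -351/10.
So LHS = -351/10.
∫_0^3 v(x) φ(x) dx = ∫_0^3 (-4*x^4 + 14*x^3 - 6*x^2) dx. Term by term:
  ∫_0^3 -4*x^4 dx = -972/5;  ∫_0^3 14*x^3 dx = 567/2;  ∫_0^3 -6*x^2 dx = -54.
Sum: -972/5 + 567/2 − 54 = 351/10.
So RHS = -∫_0^3 v(x) φ(x) dx = -351/10.
LHS = RHS, so the identity holds for this test φ.
Moreover u is smooth here and v(x) = u'(x) = 4*x - 2 pointwise, so the identity holds for every test function. Hence v is the weak derivative of u.


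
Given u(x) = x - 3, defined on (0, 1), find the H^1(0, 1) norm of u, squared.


||u||_{H^1}^2 = 22/3

The H^1 norm (squared) on an interval (0, L) is
  ||u||_{H^1}^2 = ∫_0^L u(x)^2 dx + ∫_0^L u'(x)^2 dx.
Compute u'(x) = 1.
Then u(x)^2 = x**2 - 6*x + 9 and u'(x)^2 = 1.
Integrate each monomial from 0 to 1 using ∫_0^1 c·x^n dx = c·1^(n+1)/(n+1):
  ∫_0^1 u(x)^2 dx = ∫_0^1 (x^2 - 6*x + 9) dx. Term by term:
    ∫_0^1 x^2 dx = 1/3;  ∫_0^1 -6*x dx = -3;  ∫_0^1 9 dx = 9.
  Sum: 1/3 − 3 + 9 = 19/3.
  ∫_0^1 u'(x)^2 dx = ∫_0^1 (1) dx. Term by term:
    ∫_0^1 1 dx = 1.
Adding: ||u||_{H^1}^2 = 19/3 + 1 = 22/3.


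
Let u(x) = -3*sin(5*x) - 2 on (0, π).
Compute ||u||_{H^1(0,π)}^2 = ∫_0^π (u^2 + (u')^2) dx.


||u||_{H^1(0,π)}^2 = 24/5 + 121*π

u'(x) = -15*cos(5*x).
Expand u² and (u')² and integrate term by term on (0, π), using: for integers n ≥ 1, ∫_0^π sin²(nx) dx = ∫_0^π cos²(nx) dx = π/2; for n ≠ n', ∫_0^π sin(nx)sin(n'x) dx = ∫_0^π cos(nx)cos(n'x) dx = 0; and by product-to-sum, ∫_0^π sin(nx)cos(n'x) dx = ½∫_0^π [sin((n+n')x) + sin((n−n')x)] dx, which is 0 when n+n' is even and 2n/(n²−n'²) when n+n' is odd (it need not vanish on (0, π)). For the constant mode: ∫_0^π 1 dx = π, ∫_0^π cos(nx) dx = 0, ∫_0^π sin(nx) dx = (1−(−1)^n)/n.
  u² squared terms: (-2)²·∫1 dx = 4·π = 4*π;  (-3)²·∫sin(5x)² dx = 9·π/2 = 9*π/2.
  u² cross terms: 2·(-2)·(-3)·∫1·sin(5x) dx = 12·(2/5) = 24/5.
  So ∫_0^π u² dx = 4*π + 9*π/2 + 24/5 = 24/5 + 17*π/2.
  (u')² squared terms: (-15)²·∫cos(5x)² dx = 225·π/2 = 225*π/2.
  So ∫_0^π (u')² dx = 225*π/2.
||u||_{H^1}^2 = (24/5 + 17*π/2) + (225*π/2) = 24/5 + 121*π.


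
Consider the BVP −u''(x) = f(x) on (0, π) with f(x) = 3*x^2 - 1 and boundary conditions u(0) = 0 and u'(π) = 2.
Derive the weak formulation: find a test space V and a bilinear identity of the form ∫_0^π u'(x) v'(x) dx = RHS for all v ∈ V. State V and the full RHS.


V = {v ∈ H^1(0, π) : v(0) = 0} (test functions vanish at x = 0 where u is specified); weak form: ∫_0^π u'v' dx = ∫_0^π (3*x^2 - 1) v dx + 2·v(π) for all v ∈ V.

Multiply both sides by a test function v and integrate from 0 to π:
  ∫_0^π −u''(x) v(x) dx = ∫_0^π f(x) v(x) dx.
Integrate the LHS by parts once:
  ∫_0^π −u'' v dx = −[u'(x) v(x)]_0^π + ∫_0^π u'(x) v'(x) dx.
Thus ∫_0^π u'(x) v'(x) dx = ∫_0^π f(x) v(x) dx + [u'(x) v(x)]_0^π.
Choose V so that boundary terms are either known or forced to vanish.
Mixed BC: u(0) = 0 (Dirichlet) and u'(π) = 2 (Neumann). Define V = {v ∈ H^1(0, π) : v(0) = 0}. Then [u' v]_0^π = u'(π)·v(π) − u'(0)·0 = 2·v(π).
Weak formulation: find u (satisfying any essential BC) such that ∫_0^π u'(x) v'(x) dx = ∫_0^π f v dx + 2·v(π) for all v ∈ V (Dirichlet at 0 absorbed into V; Neumann datum at x = π contributes the boundary term).
Substituting f(x) = 3*x^2 - 1, the right-hand side is ∫_0^π (3*x^2 - 1) v dx + 2·v(π).
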